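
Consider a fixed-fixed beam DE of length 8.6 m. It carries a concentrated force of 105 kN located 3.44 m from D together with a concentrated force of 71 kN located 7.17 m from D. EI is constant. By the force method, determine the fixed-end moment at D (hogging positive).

M_D = 144.1 kN·m

Release both end moments; the primary structure is a simply-supported span DE with redundants M_D and M_E.
Simple-span end rotations at D and E under the given loads:
  at D: point load 105 at a = 3.44: Pab(L + b)/(6LEI) = 497/EI
  at E: point load 105 at a = 3.44: Pab(L + a)/(6LEI) = 434.9/EI
  at D: point load 71 at a = 7.17: Pab(L + b)/(6LEI) = 141.5/EI
  at E: point load 71 at a = 7.17: Pab(L + a)/(6LEI) = 222.5/EI
  θ_D0 = 638.5/EI,  θ_E0 = 657.4/EI
Flexibility coefficients: a unit moment at one end gives L/(3EI) there and L/(6EI) at the far end, so f₁₁ = f₂₂ = 2.867/EI and f₁₂ = f₂₁ = 1.433/EI.
Compatibility — zero rotation at each built-in end:
  2.867 M_D + 1.433 M_E = 638.5
  1.433 M_D + 2.867 M_E = 657.4
Solving the pair gives M_D = 144.1 kN·m and M_E = 157.3 kN·m (hogging).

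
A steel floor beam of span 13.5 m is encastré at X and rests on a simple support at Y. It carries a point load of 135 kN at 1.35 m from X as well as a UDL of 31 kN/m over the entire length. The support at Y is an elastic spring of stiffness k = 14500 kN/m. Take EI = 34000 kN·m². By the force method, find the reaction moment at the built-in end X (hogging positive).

Release the roller at Y. Primary structure: cantilever fixed at X.
Downward deflection at the released point Y due to the loads:
  point load 135 at a = 1.35: Pa²(3L − a)/(6EI) = 1605/EI
  UDL 31: wL⁴/(8EI) = 128708/EI
  δ_0 = 130314/EI
Flexibility coefficient — unit upward force at Y: δ_{YY} = L³/(3EI) = 820.1/EI.
With EI = 34000 kN·m²: δ_0 = 3.8328 m and δ_{YY} = 0.024121 m/kN.
Compatibility — the spring shortens by R_Y/k under the reaction it provides: δ_0 − R_Y·δ_{YY} = R_Y/k. With 1/k = 0.000069 m/kN, R_Y = δ_0 / (δ_{YY} + 1/k) = 3.8328 / (0.024121 + 0.000069) = 158.4 kN.
Moment equilibrium about X: M_X = Σ(load moments about X) − R_Y·L = 3007 − 158.4×13.5 = 868.2 kN·m.

M_X = 868.2 kN·m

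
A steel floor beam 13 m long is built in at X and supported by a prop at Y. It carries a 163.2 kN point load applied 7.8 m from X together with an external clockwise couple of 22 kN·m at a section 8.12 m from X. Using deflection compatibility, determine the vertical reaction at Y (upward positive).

Release the roller at Y. Primary structure: cantilever fixed at X.
Free-end deflection of the primary structure under the applied loading (downward +):
  point load 163.2 at a = 7.8: Pa²(3L − a)/(6EI) = 51631/EI
  clockwise couple 22 at a = 8.12: M₀a(2L − a)/(2EI) = 1597/EI
  δ_0 = 53228/EI
Tip deflection under a unit load at Y: L³/(3EI) = 732.3/EI.
The prop prevents deflection at Y: R_Y = δ_0/δ_{YY} = 53228/732.3 = 72.68 kN.

R_Y = 72.68 kN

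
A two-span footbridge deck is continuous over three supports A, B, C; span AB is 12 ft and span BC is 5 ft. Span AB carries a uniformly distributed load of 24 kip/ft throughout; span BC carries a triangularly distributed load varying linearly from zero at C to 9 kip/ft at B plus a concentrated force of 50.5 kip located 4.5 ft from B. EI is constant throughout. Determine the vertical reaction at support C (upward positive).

R_C = -9.656 kip

Take M_B as the redundant. Released structure: two simple spans AB and BC with a hinge at B.
Rotations at B on the released spans (each span's end-slope, ×1/EI):
  span AB: UDL 24: wL³/(24EI) = 1728/EI
  span BC: triangular load, peak 9: w₀L³/(45EI) = 25/EI
  span BC: point load 50.5 at a = 4.5: Pab(L + b)/(6LEI) = 20.83/EI
  relative rotation θ_0 = (1728 + 45.83)/EI = 1774/EI
A unit hogging moment at B produces rotation L₁/(3EI) + L₂/(3EI) = 5.667/EI.
Compatibility: M_B·(L₁+L₂)/(3EI) = θ_0, giving M_B = 313 kip·ft (hogging).
Span BC, ΣM about C: R_B^{BC}·5 = 100.2 + 313, so R_B^{BC} = 82.66 kip and R_C = 73 − 82.66 = -9.656 kip.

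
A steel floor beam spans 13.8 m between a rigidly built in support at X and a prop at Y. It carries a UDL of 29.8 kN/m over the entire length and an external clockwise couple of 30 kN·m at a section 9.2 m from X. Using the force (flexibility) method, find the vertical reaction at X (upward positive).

Remove the prop at Y; the released (primary) structure is a cantilever built in at X.
Deflection at Y on the released cantilever, summing each load's contribution:
  UDL 29.8: wL⁴/(8EI) = 135096/EI
  clockwise couple 30 at a = 9.2: M₀a(2L − a)/(2EI) = 2539/EI
  δ_0 = 137635/EI
Tip deflection under a unit load at Y: L³/(3EI) = 876/EI.
Compatibility at Y: δ_0 − R_Y·δ_{YY} = 0, so R_Y = 137635/876 = 157.1 kN.
Vertical equilibrium: R_X = ΣP − R_Y = 411.2 − 157.1 = 254.1 kN.

R_X = 254.1 kN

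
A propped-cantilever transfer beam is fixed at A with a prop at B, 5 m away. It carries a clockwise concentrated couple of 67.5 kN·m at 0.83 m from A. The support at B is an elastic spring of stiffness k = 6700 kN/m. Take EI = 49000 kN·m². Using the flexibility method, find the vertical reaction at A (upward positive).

Release the roller at B. Primary structure: cantilever fixed at A.
Primary-structure tip deflection at B by superposition:
  clockwise couple 67.5 at a = 0.83: M₀a(2L − a)/(2EI) = 256.9/EI
Tip deflection under a unit load at B: L³/(3EI) = 41.67/EI.
With EI = 49000 kN·m²: δ_0 = 0.005242 m and δ_{BB} = 0.00085 m/kN.
Compatibility — the spring shortens by R_B/k under the reaction it provides: δ_0 − R_B·δ_{BB} = R_B/k. With 1/k = 0.000149 m/kN, R_B = δ_0 / (δ_{BB} + 1/k) = 0.005242 / (0.00085 + 0.000149) = 5.244 kN.
Vertical equilibrium: R_A = ΣP − R_B = 0 − 5.244 = -5.244 kN.

R_A = -5.244 kN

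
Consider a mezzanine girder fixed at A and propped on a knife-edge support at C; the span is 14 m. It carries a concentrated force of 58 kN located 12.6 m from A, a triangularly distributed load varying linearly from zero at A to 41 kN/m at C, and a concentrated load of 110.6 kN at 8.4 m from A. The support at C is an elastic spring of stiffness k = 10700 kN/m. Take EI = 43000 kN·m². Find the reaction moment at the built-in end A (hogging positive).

M_A = 784.7 kN·m

Remove the prop at C; the released (primary) structure is a cantilever built in at A.
Deflection at C on the released cantilever, summing each load's contribution:
  point load 58 at a = 12.6: Pa²(3L − a)/(6EI) = 45120/EI
  triangular load, peak 41 at the free end: 11w₀L⁴/(120EI) = 144380/EI
  point load 110.6 at a = 8.4: Pa²(3L − a)/(6EI) = 43702/EI
  δ_0 = 233202/EI
Tip deflection under a unit load at C: L³/(3EI) = 914.7/EI.
With EI = 43000 kN·m²: δ_0 = 5.4233 m and δ_{CC} = 0.021271 m/kN.
Compatibility — the spring shortens by R_C/k under the reaction it provides: δ_0 − R_C·δ_{CC} = R_C/k. With 1/k = 0.000093 m/kN, R_C = δ_0 / (δ_{CC} + 1/k) = 5.4233 / (0.021271 + 0.000093) = 253.8 kN.
Moment equilibrium about A: M_A = Σ(load moments about A) − R_C·L = 4339 − 253.8×14 = 784.7 kN·m.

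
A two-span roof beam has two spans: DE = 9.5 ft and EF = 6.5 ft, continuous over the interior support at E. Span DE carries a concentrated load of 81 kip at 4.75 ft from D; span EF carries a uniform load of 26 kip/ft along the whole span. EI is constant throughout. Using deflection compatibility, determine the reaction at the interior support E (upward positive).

R_E = 161.7 kip

Take M_E as the redundant. Released structure: two simple spans DE and EF with a hinge at E.
Rotations at E on the released spans (each span's end-slope, ×1/EI):
  span DE: point load 81 at a = 4.75: Pab(L + a)/(6LEI) = 456.9/EI
  span EF: UDL 26: wL³/(24EI) = 297.5/EI
  relative rotation θ_0 = (456.9 + 297.5)/EI = 754.4/EI
A unit hogging moment at E produces rotation L₁/(3EI) + L₂/(3EI) = 5.333/EI.
Compatibility: M_E·(L₁+L₂)/(3EI) = θ_0, giving M_E = 141.5 kip·ft (hogging).
Span DE, ΣM about D with M_E applied at E: R_E^{DE}·9.5 = 384.8 + 141.5, so R_E^{DE} = 55.39 kip and R_D = 81 − 55.39 = 25.61 kip.
Span EF, ΣM about F: R_E^{EF}·6.5 = 549.2 + 141.5, so R_E^{EF} = 106.3 kip and R_F = 169 − 106.3 = 62.74 kip.
R_E = 55.39 + 106.3 = 161.7 kip.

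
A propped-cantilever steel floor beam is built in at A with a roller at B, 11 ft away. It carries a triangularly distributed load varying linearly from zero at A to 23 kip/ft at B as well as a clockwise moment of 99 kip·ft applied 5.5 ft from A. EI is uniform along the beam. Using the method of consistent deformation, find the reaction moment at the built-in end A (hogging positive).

Take the reaction at B as the redundant and release it; the primary structure is a cantilever fixed at A.
Primary-structure tip deflection at B by superposition:
  triangular load, peak 23 at the free end: 11w₀L⁴/(120EI) = 30868/EI
  clockwise couple 99 at a = 5.5: M₀a(2L − a)/(2EI) = 4492/EI
  δ_0 = 35360/EI
Flexibility coefficient — unit upward force at B: δ_{BB} = L³/(3EI) = 443.7/EI.
The prop prevents deflection at B: R_B = δ_0/δ_{BB} = 35360/443.7 = 79.7 kip.
Moment equilibrium about A: M_A = Σ(load moments about A) − R_B·L = 1027 − 79.7×11 = 150 kip·ft.

M_A = 150 kip·ft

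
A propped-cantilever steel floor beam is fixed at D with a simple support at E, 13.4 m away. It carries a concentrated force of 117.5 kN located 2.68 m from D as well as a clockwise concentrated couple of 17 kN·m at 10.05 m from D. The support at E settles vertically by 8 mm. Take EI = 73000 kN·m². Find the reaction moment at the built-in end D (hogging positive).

Choose R_E as the redundant. The primary structure is the cantilever fixed at D.
Primary-structure tip deflection at E by superposition:
  point load 117.5 at a = 2.68: Pa²(3L − a)/(6EI) = 5277/EI
  clockwise couple 17 at a = 10.05: M₀a(2L − a)/(2EI) = 1431/EI
  δ_0 = 6708/EI
Flexibility coefficient — unit upward force at E: δ_{EE} = L³/(3EI) = 802/EI.
With EI = 73000 kN·m²: δ_0 = 0.091894 m and δ_{EE} = 0.010987 m/kN.
Compatibility — the beam at E must follow the support down by 0.008 m: δ_0 − R_E·δ_{EE} = 0.008, so R_E = (0.091894 − 0.008)/0.010987 = 7.636 kN.
Moment equilibrium about D: M_D = Σ(load moments about D) − R_E·L = 331.9 − 7.636×13.4 = 229.6 kN·m.

M_D = 229.6 kN·m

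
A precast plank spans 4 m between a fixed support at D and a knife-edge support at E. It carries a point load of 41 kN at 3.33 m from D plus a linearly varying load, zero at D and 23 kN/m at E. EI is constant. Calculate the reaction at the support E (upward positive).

Remove the prop at E; the released (primary) structure is a cantilever built in at D.
Primary-structure tip deflection at E by superposition:
  point load 41 at a = 3.33: Pa²(3L − a)/(6EI) = 657/EI
  triangular load, peak 23 at the free end: 11w₀L⁴/(120EI) = 539.7/EI
  δ_0 = 1197/EI
Tip deflection under a unit load at E: L³/(3EI) = 21.33/EI.
Compatibility at E: δ_0 − R_E·δ_{EE} = 0, so R_E = 1197/21.33 = 56.1 kN.

R_E = 56.1 kN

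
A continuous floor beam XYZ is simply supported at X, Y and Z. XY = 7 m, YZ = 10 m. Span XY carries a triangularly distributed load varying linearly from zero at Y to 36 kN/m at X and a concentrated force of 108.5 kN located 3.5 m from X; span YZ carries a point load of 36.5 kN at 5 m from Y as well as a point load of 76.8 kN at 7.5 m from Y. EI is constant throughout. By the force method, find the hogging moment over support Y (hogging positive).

M_Y = 194.2 kN·m

Release continuity at Y by inserting a hinge; the redundant is the internal moment M_Y. The primary structure is two simply-supported spans XY and YZ.
Discontinuity in slope at Y on the released structure — sum the simple-span end rotations:
  span XY: triangular load, peak 36: 7w₀L³/(360EI) = 240.1/EI
  span XY: point load 108.5 at a = 3.5: Pab(L + a)/(6LEI) = 332.3/EI
  span YZ: point load 36.5 at a = 5: Pab(L + b)/(6LEI) = 228.1/EI
  span YZ: point load 76.8 at a = 7.5: Pab(L + b)/(6LEI) = 300/EI
  relative rotation θ_0 = (572.4 + 528.1)/EI = 1101/EI
A unit hogging moment at Y produces rotation L₁/(3EI) + L₂/(3EI) = 5.667/EI.
Slope continuity at Y: θ_0 = M_Y·5.667/EI, so M_Y = 1101/5.667 = 194.2 kN·m (hogging).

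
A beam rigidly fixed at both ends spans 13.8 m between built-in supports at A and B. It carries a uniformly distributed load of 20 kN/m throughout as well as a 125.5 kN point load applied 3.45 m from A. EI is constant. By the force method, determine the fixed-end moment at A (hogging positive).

Release both end moments; the primary structure is a simply-supported span AB with redundants M_A and M_B.
End rotations of the released simple span under the applied load (×1/EI):
  at A: UDL 20: wL³/(24EI) = 2190/EI
  at B: UDL 20: wL³/(24EI) = 2190/EI
  at A: point load 125.5 at a = 3.45: Pab(L + b)/(6LEI) = 1307/EI
  at B: point load 125.5 at a = 3.45: Pab(L + a)/(6LEI) = 933.6/EI
  θ_A0 = 3497/EI,  θ_B0 = 3124/EI
Flexibility coefficients: a unit moment at one end gives L/(3EI) there and L/(6EI) at the far end, so f₁₁ = f₂₂ = 4.6/EI and f₁₂ = f₂₁ = 2.3/EI.
Compatibility — zero rotation at each built-in end:
  4.6 M_A + 2.3 M_B = 3497
  2.3 M_A + 4.6 M_B = 3124
Solving the pair gives M_A = 560.9 kN·m and M_B = 398.6 kN·m (hogging).

M_A = 560.9 kN·m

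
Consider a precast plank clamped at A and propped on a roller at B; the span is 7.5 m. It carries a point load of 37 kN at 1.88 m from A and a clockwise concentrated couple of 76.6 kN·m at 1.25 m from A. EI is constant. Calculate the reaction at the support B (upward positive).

Release the roller at B. Primary structure: cantilever fixed at A.
Free-end deflection of the primary structure under the applied loading (downward +):
  point load 37 at a = 1.88: Pa²(3L − a)/(6EI) = 449.4/EI
  clockwise couple 76.6 at a = 1.25: M₀a(2L − a)/(2EI) = 658.3/EI
  δ_0 = 1108/EI
Tip deflection under a unit load at B: L³/(3EI) = 140.6/EI.
The prop prevents deflection at B: R_B = δ_0/δ_{BB} = 1108/140.6 = 7.877 kN.

R_B = 7.877 kN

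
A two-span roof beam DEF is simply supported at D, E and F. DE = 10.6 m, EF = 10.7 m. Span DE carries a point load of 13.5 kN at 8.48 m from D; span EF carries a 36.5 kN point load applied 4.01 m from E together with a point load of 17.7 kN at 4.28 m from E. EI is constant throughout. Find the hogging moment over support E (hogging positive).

M_E = 65.88 kN·m

Take M_E as the redundant. Released structure: two simple spans DE and EF with a hinge at E.
Rotations at E on the released spans (each span's end-slope, ×1/EI):
  span DE: point load 13.5 at a = 8.48: Pab(L + a)/(6LEI) = 72.81/EI
  span EF: point load 36.5 at a = 4.01: Pab(L + b)/(6LEI) = 265.2/EI
  span EF: point load 17.7 at a = 4.28: Pab(L + b)/(6LEI) = 129.7/EI
  relative rotation θ_0 = (72.81 + 394.9)/EI = 467.7/EI
A unit hogging moment at E produces rotation L₁/(3EI) + L₂/(3EI) = 7.1/EI.
Slope continuity at E: θ_0 = M_E·7.1/EI, so M_E = 467.7/7.1 = 65.88 kN·m (hogging).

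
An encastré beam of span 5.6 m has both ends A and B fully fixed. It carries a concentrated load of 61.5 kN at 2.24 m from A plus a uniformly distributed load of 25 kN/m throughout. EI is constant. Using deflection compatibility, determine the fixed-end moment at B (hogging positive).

Release both end moments; the primary structure is a simply-supported span AB with redundants M_A and M_B.
On the primary (simply-supported) span, the end slopes from the loading are:
  at A: point load 61.5 at a = 2.24: Pab(L + b)/(6LEI) = 123.4/EI
  at B: point load 61.5 at a = 2.24: Pab(L + a)/(6LEI) = 108/EI
  at A: UDL 25: wL³/(24EI) = 182.9/EI
  at B: UDL 25: wL³/(24EI) = 182.9/EI
  θ_A0 = 306.4/EI,  θ_B0 = 290.9/EI
Flexibility coefficients: a unit moment at one end gives L/(3EI) there and L/(6EI) at the far end, so f₁₁ = f₂₂ = 1.867/EI and f₁₂ = f₂₁ = 0.9333/EI.
Compatibility — zero rotation at each built-in end:
  1.867 M_A + 0.9333 M_B = 306.4
  0.9333 M_A + 1.867 M_B = 290.9
Solving the pair gives M_A = 114.9 kN·m and M_B = 98.4 kN·m (hogging).

M_B = 98.4 kN·m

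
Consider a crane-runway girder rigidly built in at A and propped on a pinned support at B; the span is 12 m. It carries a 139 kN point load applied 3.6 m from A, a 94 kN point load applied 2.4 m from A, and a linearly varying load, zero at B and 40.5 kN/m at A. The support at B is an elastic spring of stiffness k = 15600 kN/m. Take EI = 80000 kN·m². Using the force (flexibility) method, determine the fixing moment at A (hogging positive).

M_A = 856.5 kN·m

Choose R_B as the redundant. The primary structure is the cantilever fixed at A.
Downward deflection at the released point B due to the loads:
  point load 139 at a = 3.6: Pa²(3L − a)/(6EI) = 9728/EI
  point load 94 at a = 2.4: Pa²(3L − a)/(6EI) = 3032/EI
  triangular load, peak 40.5 at the fixed end: w₀L⁴/(30EI) = 27994/EI
  δ_0 = 40753/EI
Tip deflection under a unit load at B: L³/(3EI) = 576/EI.
With EI = 80000 kN·m²: δ_0 = 0.50942 m and δ_{BB} = 0.0072 m/kN.
Compatibility — the spring shortens by R_B/k under the reaction it provides: δ_0 − R_B·δ_{BB} = R_B/k. With 1/k = 0.000064 m/kN, R_B = δ_0 / (δ_{BB} + 1/k) = 0.50942 / (0.0072 + 0.000064) = 70.13 kN.
Moment equilibrium about A: M_A = Σ(load moments about A) − R_B·L = 1698 − 70.13×12 = 856.5 kN·m.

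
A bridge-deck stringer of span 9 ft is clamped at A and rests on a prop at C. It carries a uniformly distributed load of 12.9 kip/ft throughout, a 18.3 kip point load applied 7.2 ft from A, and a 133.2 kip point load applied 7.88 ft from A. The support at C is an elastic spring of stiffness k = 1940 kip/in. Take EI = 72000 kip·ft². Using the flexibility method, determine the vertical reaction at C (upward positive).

R_C = 162.8 kip

Remove the prop at C; the released (primary) structure is a cantilever built in at A.
Downward deflection at the released point C due to the loads:
  UDL 12.9: wL⁴/(8EI) = 10580/EI
  point load 18.3 at a = 7.2: Pa²(3L − a)/(6EI) = 3131/EI
  point load 133.2 at a = 7.88: Pa²(3L − a)/(6EI) = 26357/EI
  δ_0 = 40067/EI
Tip deflection under a unit load at C: L³/(3EI) = 243/EI.
With EI = 72000 kip·ft²: δ_0 = 0.55649 ft and δ_{CC} = 0.003375 ft/kip.
Compatibility — the spring shortens by R_C/k under the reaction it provides: δ_0 − R_C·δ_{CC} = R_C/k. With 1/k = 1/(1940×12) ft/kip = 0.000043 ft/kip, R_C = δ_0 / (δ_{CC} + 1/k) = 0.55649 / (0.003375 + 0.000043) = 162.8 kip.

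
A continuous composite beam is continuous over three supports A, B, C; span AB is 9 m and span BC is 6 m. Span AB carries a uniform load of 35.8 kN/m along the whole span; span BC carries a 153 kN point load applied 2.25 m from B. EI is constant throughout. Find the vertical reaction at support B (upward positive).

R_B = 336.6 kN

Release continuity at B by inserting a hinge; the redundant is the internal moment M_B. The primary structure is two simply-supported spans AB and BC.
Discontinuity in slope at B on the released structure — sum the simple-span end rotations:
  span AB: UDL 35.8: wL³/(24EI) = 1087/EI
  span BC: point load 153 at a = 2.25: Pab(L + b)/(6LEI) = 349.6/EI
  relative rotation θ_0 = (1087 + 349.6)/EI = 1437/EI
A unit hogging moment at B produces rotation L₁/(3EI) + L₂/(3EI) = 5/EI.
Compatibility: M_B·(L₁+L₂)/(3EI) = θ_0, giving M_B = 287.4 kN·m (hogging).
Span AB, ΣM about A with M_B applied at B: R_B^{AB}·9 = 1450 + 287.4, so R_B^{AB} = 193 kN and R_A = 322.2 − 193 = 129.2 kN.
Span BC, ΣM about C: R_B^{BC}·6 = 573.8 + 287.4, so R_B^{BC} = 143.5 kN and R_C = 153 − 143.5 = 9.473 kN.
R_B = 193 + 143.5 = 336.6 kN.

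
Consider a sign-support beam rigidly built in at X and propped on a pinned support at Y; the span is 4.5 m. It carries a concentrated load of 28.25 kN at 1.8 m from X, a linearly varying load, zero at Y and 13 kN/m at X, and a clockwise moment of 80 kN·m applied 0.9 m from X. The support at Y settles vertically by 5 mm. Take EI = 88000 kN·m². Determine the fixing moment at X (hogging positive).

Release the roller at Y. Primary structure: cantilever fixed at X.
Downward deflection at the released point Y due to the loads:
  point load 28.25 at a = 1.8: Pa²(3L − a)/(6EI) = 178.5/EI
  triangular load, peak 13 at the fixed end: w₀L⁴/(30EI) = 177.7/EI
  clockwise couple 80 at a = 0.9: M₀a(2L − a)/(2EI) = 291.6/EI
  δ_0 = 647.8/EI
Flexibility coefficient — unit upward force at Y: δ_{YY} = L³/(3EI) = 30.38/EI.
With EI = 88000 kN·m²: δ_0 = 0.007361 m and δ_{YY} = 0.000345 m/kN.
Compatibility — the beam at Y must follow the support down by 0.005 m: δ_0 − R_Y·δ_{YY} = 0.005, so R_Y = (0.007361 − 0.005)/0.000345 = 6.84 kN.
Moment equilibrium about X: M_X = Σ(load moments about X) − R_Y·L = 174.7 − 6.84×4.5 = 143.9 kN·m.

M_X = 143.9 kN·m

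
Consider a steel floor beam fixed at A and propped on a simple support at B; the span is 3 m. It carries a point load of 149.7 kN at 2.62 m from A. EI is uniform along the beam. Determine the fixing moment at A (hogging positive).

M_A = 27.99 kN·m

Release the roller at B. Primary structure: cantilever fixed at A.
Downward deflection at the released point B due to the loads:
  point load 149.7 at a = 2.62: Pa²(3L − a)/(6EI) = 1093/EI
Flexibility coefficient — unit upward force at B: δ_{BB} = L³/(3EI) = 9/EI.
The prop prevents deflection at B: R_B = δ_0/δ_{BB} = 1093/9 = 121.4 kN.
Moment equilibrium about A: M_A = Σ(load moments about A) − R_B·L = 392.2 − 121.4×3 = 27.99 kN·m.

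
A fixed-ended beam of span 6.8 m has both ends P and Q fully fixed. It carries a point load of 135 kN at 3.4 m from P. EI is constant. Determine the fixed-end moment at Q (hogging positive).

M_Q = 114.8 kN·m

Release both end moments; the primary structure is a simply-supported span PQ with redundants M_P and M_Q.
On the primary (simply-supported) span, the end slopes from the loading are:
  at P: point load 135 at a = 3.4: Pab(L + b)/(6LEI) = 390.1/EI
  at Q: point load 135 at a = 3.4: Pab(L + a)/(6LEI) = 390.1/EI
  θ_P0 = 390.1/EI,  θ_Q0 = 390.1/EI
Flexibility coefficients: a unit moment at one end gives L/(3EI) there and L/(6EI) at the far end, so f₁₁ = f₂₂ = 2.267/EI and f₁₂ = f₂₁ = 1.133/EI.
Compatibility — zero rotation at each built-in end:
  2.267 M_P + 1.133 M_Q = 390.1
  1.133 M_P + 2.267 M_Q = 390.1
Solving the pair gives M_P = 114.8 kN·m and M_Q = 114.8 kN·m (hogging).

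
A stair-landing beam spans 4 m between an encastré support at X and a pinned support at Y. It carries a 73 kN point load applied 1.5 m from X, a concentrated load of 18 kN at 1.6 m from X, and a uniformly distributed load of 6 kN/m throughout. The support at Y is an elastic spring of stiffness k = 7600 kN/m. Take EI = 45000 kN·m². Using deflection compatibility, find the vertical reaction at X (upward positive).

R_X = 94.48 kN

Take the reaction at Y as the redundant and release it; the primary structure is a cantilever fixed at X.
Downward deflection at the released point Y due to the loads:
  point load 73 at a = 1.5: Pa²(3L − a)/(6EI) = 287.4/EI
  point load 18 at a = 1.6: Pa²(3L − a)/(6EI) = 79.87/EI
  UDL 6: wL⁴/(8EI) = 192/EI
  δ_0 = 559.3/EI
Flexibility coefficient — unit upward force at Y: δ_{YY} = L³/(3EI) = 21.33/EI.
With EI = 45000 kN·m²: δ_0 = 0.012429 m and δ_{YY} = 0.000474 m/kN.
Compatibility — the spring shortens by R_Y/k under the reaction it provides: δ_0 − R_Y·δ_{YY} = R_Y/k. With 1/k = 0.000132 m/kN, R_Y = δ_0 / (δ_{YY} + 1/k) = 0.012429 / (0.000474 + 0.000132) = 20.52 kN.
Vertical equilibrium: R_X = ΣP − R_Y = 115 − 20.52 = 94.48 kN.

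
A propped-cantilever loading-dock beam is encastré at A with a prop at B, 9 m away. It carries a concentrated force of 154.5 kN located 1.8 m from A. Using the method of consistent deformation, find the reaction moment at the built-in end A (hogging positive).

M_A = 200.2 kN·m

Release the roller at B. Primary structure: cantilever fixed at A.
Deflection at B on the released cantilever, summing each load's contribution:
  point load 154.5 at a = 1.8: Pa²(3L − a)/(6EI) = 2102/EI
Tip deflection under a unit load at B: L³/(3EI) = 243/EI.
Compatibility at B: δ_0 − R_B·δ_{BB} = 0, so R_B = 2102/243 = 8.652 kN.
Moment equilibrium about A: M_A = Σ(load moments about A) − R_B·L = 278.1 − 8.652×9 = 200.2 kN·m.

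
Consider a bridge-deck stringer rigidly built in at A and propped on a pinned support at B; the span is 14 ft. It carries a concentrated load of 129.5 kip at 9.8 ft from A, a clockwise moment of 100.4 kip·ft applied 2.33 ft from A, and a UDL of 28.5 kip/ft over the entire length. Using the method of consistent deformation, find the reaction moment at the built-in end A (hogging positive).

Release the roller at B. Primary structure: cantilever fixed at A.
Primary-structure tip deflection at B by superposition:
  point load 129.5 at a = 9.8: Pa²(3L − a)/(6EI) = 66746/EI
  clockwise couple 100.4 at a = 2.33: M₀a(2L − a)/(2EI) = 3003/EI
  UDL 28.5: wL⁴/(8EI) = 136857/EI
  δ_0 = 206606/EI
Tip deflection under a unit load at B: L³/(3EI) = 914.7/EI.
Compatibility at B: δ_0 − R_B·δ_{BB} = 0, so R_B = 206606/914.7 = 225.9 kip.
Moment equilibrium about A: M_A = Σ(load moments about A) − R_B·L = 4162 − 225.9×14 = 1000 kip·ft.

M_A = 1000 kip·ft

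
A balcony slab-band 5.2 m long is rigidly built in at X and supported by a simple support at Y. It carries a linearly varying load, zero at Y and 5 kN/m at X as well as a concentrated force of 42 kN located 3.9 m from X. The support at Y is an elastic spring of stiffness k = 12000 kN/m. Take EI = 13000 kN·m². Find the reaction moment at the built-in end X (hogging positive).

Remove the prop at Y; the released (primary) structure is a cantilever built in at X.
Downward deflection at the released point Y due to the loads:
  triangular load, peak 5 at the fixed end: w₀L⁴/(30EI) = 121.9/EI
  point load 42 at a = 3.9: Pa²(3L − a)/(6EI) = 1246/EI
  δ_0 = 1368/EI
Flexibility coefficient — unit upward force at Y: δ_{YY} = L³/(3EI) = 46.87/EI.
With EI = 13000 kN·m²: δ_0 = 0.1052 m and δ_{YY} = 0.003605 m/kN.
Compatibility — the spring shortens by R_Y/k under the reaction it provides: δ_0 − R_Y·δ_{YY} = R_Y/k. With 1/k = 0.000083 m/kN, R_Y = δ_0 / (δ_{YY} + 1/k) = 0.1052 / (0.003605 + 0.000083) = 28.52 kN.
Moment equilibrium about X: M_X = Σ(load moments about X) − R_Y·L = 186.3 − 28.52×5.2 = 38.03 kN·m.

M_X = 38.03 kN·m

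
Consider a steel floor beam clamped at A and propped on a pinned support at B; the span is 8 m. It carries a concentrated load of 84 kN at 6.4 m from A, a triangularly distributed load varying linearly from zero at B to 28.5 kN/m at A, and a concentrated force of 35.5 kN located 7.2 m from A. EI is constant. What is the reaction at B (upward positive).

Choose R_B as the redundant. The primary structure is the cantilever fixed at A.
Primary-structure tip deflection at B by superposition:
  point load 84 at a = 6.4: Pa²(3L − a)/(6EI) = 10093/EI
  triangular load, peak 28.5 at the fixed end: w₀L⁴/(30EI) = 3891/EI
  point load 35.5 at a = 7.2: Pa²(3L − a)/(6EI) = 5153/EI
  δ_0 = 19137/EI
Flexibility coefficient — unit upward force at B: δ_{BB} = L³/(3EI) = 170.7/EI.
Compatibility at B: δ_0 − R_B·δ_{BB} = 0, so R_B = 19137/170.7 = 112.1 kN.

R_B = 112.1 kN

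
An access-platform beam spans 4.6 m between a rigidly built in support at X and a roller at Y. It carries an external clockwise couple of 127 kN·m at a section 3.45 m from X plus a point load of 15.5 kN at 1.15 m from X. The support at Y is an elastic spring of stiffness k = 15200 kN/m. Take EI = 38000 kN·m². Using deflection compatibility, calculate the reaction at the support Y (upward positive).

R_Y = 37.28 kN

Take the reaction at Y as the redundant and release it; the primary structure is a cantilever fixed at X.
Primary-structure tip deflection at Y by superposition:
  clockwise couple 127 at a = 3.45: M₀a(2L − a)/(2EI) = 1260/EI
  point load 15.5 at a = 1.15: Pa²(3L − a)/(6EI) = 43.22/EI
  δ_0 = 1303/EI
Tip deflection under a unit load at Y: L³/(3EI) = 32.45/EI.
With EI = 38000 kN·m²: δ_0 = 0.034287 m and δ_{YY} = 0.000854 m/kN.
Compatibility — the spring shortens by R_Y/k under the reaction it provides: δ_0 − R_Y·δ_{YY} = R_Y/k. With 1/k = 0.000066 m/kN, R_Y = δ_0 / (δ_{YY} + 1/k) = 0.034287 / (0.000854 + 0.000066) = 37.28 kN.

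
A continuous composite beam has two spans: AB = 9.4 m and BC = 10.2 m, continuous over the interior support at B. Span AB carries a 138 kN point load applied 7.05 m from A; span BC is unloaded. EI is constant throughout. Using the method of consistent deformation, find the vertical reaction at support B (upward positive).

R_B = 124.4 kN

Insert a hinge at B; M_B is the redundant, and each span becomes simply supported.
Discontinuity in slope at B on the released structure — sum the simple-span end rotations:
  span AB: point load 138 at a = 7.05: Pab(L + a)/(6LEI) = 666.8/EI
  relative rotation θ_0 = (666.8 + 0)/EI = 666.8/EI
A unit hogging moment at B produces rotation L₁/(3EI) + L₂/(3EI) = 6.533/EI.
Compatibility: M_B·(L₁+L₂)/(3EI) = θ_0, giving M_B = 102.1 kN·m (hogging).
Span AB, ΣM about A with M_B applied at B: R_B^{AB}·9.4 = 972.9 + 102.1, so R_B^{AB} = 114.4 kN and R_A = 138 − 114.4 = 23.64 kN.
Span BC, ΣM about C: R_B^{BC}·10.2 = 0 + 102.1, so R_B^{BC} = 10.01 kN and R_C = 0 − 10.01 = -10.01 kN.
R_B = 114.4 + 10.01 = 124.4 kN.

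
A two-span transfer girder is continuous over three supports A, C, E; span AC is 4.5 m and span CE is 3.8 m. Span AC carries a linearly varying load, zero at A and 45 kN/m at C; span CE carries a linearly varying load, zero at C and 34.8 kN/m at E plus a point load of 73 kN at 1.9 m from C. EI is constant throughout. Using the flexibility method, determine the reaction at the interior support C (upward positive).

Take M_C as the redundant. Released structure: two simple spans AC and CE with a hinge at C.
Discontinuity in slope at C on the released structure — sum the simple-span end rotations:
  span AC: triangular load, peak 45: w₀L³/(45EI) = 91.12/EI
  span CE: triangular load, peak 34.8: 7w₀L³/(360EI) = 37.13/EI
  span CE: point load 73 at a = 1.9: Pab(L + b)/(6LEI) = 65.88/EI
  relative rotation θ_0 = (91.12 + 103)/EI = 194.1/EI
A unit hogging moment at C produces rotation L₁/(3EI) + L₂/(3EI) = 2.767/EI.
Compatibility: M_C·(L₁+L₂)/(3EI) = θ_0, giving M_C = 70.17 kN·m (hogging).
Span AC, ΣM about A with M_C applied at C: R_C^{AC}·4.5 = 303.8 + 70.17, so R_C^{AC} = 83.09 kN and R_A = 101.2 − 83.09 = 18.16 kN.
Span CE, ΣM about E: R_C^{CE}·3.8 = 222.5 + 70.17, so R_C^{CE} = 77.01 kN and R_E = 139.1 − 77.01 = 62.11 kN.
R_C = 83.09 + 77.01 = 160.1 kN.

R_C = 160.1 kN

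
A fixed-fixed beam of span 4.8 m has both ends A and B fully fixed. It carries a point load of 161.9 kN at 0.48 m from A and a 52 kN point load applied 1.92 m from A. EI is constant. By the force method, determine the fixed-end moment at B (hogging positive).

Release both end moments; the primary structure is a simply-supported span AB with redundants M_A and M_B.
End rotations of the released simple span under the applied load (×1/EI):
  at A: point load 161.9 at a = 0.48: Pab(L + b)/(6LEI) = 106.3/EI
  at B: point load 161.9 at a = 0.48: Pab(L + a)/(6LEI) = 61.55/EI
  at A: point load 52 at a = 1.92: Pab(L + b)/(6LEI) = 76.68/EI
  at B: point load 52 at a = 1.92: Pab(L + a)/(6LEI) = 67.09/EI
  θ_A0 = 183/EI,  θ_B0 = 128.6/EI
Flexibility coefficients: a unit moment at one end gives L/(3EI) there and L/(6EI) at the far end, so f₁₁ = f₂₂ = 1.6/EI and f₁₂ = f₂₁ = 0.8/EI.
Compatibility — zero rotation at each built-in end:
  1.6 M_A + 0.8 M_B = 183
  0.8 M_A + 1.6 M_B = 128.6
Solving the pair gives M_A = 98.89 kN·m and M_B = 30.96 kN·m (hogging).

M_B = 30.96 kN·m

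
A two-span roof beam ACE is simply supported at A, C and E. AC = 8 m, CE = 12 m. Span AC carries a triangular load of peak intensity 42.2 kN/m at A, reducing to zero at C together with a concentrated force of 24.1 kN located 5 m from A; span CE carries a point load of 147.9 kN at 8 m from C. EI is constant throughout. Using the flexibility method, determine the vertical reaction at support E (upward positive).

R_E = 78.98 kN

Take M_C as the redundant. Released structure: two simple spans AC and CE with a hinge at C.
End slopes at the hinge C, treating each span as simply supported:
  span AC: triangular load, peak 42.2: 7w₀L³/(360EI) = 420.1/EI
  span AC: point load 24.1 at a = 5: Pab(L + a)/(6LEI) = 97.91/EI
  span CE: point load 147.9 at a = 8: Pab(L + b)/(6LEI) = 1052/EI
  relative rotation θ_0 = (518 + 1052)/EI = 1570/EI
A unit hogging moment at C produces rotation L₁/(3EI) + L₂/(3EI) = 6.667/EI.
Slope continuity at C: θ_0 = M_C·6.667/EI, so M_C = 1570/6.667 = 235.5 kN·m (hogging).
Span CE, ΣM about E: R_C^{CE}·12 = 591.6 + 235.5, so R_C^{CE} = 68.92 kN and R_E = 147.9 − 68.92 = 78.98 kN.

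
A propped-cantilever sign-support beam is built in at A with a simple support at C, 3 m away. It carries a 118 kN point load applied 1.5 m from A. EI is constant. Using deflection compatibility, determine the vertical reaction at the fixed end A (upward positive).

Remove the prop at C; the released (primary) structure is a cantilever built in at A.
Deflection at C on the released cantilever, summing each load's contribution:
  point load 118 at a = 1.5: Pa²(3L − a)/(6EI) = 331.9/EI
Tip deflection under a unit load at C: L³/(3EI) = 9/EI.
The prop prevents deflection at C: R_C = δ_0/δ_{CC} = 331.9/9 = 36.88 kN.
Vertical equilibrium: R_A = ΣP − R_C = 118 − 36.88 = 81.12 kN.

R_A = 81.12 kN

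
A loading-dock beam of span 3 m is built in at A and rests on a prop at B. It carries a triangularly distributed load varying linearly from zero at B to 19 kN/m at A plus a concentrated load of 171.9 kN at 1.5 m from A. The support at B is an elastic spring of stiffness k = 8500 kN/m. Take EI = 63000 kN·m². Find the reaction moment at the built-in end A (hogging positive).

M_A = 188.6 kN·m

Remove the prop at B; the released (primary) structure is a cantilever built in at A.
Free-end deflection of the primary structure under the applied loading (downward +):
  triangular load, peak 19 at the fixed end: w₀L⁴/(30EI) = 51.3/EI
  point load 171.9 at a = 1.5: Pa²(3L − a)/(6EI) = 483.5/EI
  δ_0 = 534.8/EI
Flexibility coefficient — unit upward force at B: δ_{BB} = L³/(3EI) = 9/EI.
With EI = 63000 kN·m²: δ_0 = 0.008488 m and δ_{BB} = 0.000143 m/kN.
Compatibility — the spring shortens by R_B/k under the reaction it provides: δ_0 − R_B·δ_{BB} = R_B/k. With 1/k = 0.000118 m/kN, R_B = δ_0 / (δ_{BB} + 1/k) = 0.008488 / (0.000143 + 0.000118) = 32.58 kN.
Moment equilibrium about A: M_A = Σ(load moments about A) − R_B·L = 286.4 − 32.58×3 = 188.6 kN·m.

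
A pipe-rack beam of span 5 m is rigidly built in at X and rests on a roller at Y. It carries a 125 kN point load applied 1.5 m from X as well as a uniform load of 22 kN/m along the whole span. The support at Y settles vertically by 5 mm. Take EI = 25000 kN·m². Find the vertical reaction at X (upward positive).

Choose R_Y as the redundant. The primary structure is the cantilever fixed at X.
Deflection at Y on the released cantilever, summing each load's contribution:
  point load 125 at a = 1.5: Pa²(3L − a)/(6EI) = 632.8/EI
  UDL 22: wL⁴/(8EI) = 1719/EI
  δ_0 = 2352/EI
Tip deflection under a unit load at Y: L³/(3EI) = 41.67/EI.
With EI = 25000 kN·m²: δ_0 = 0.094062 m and δ_{YY} = 0.001667 m/kN.
Compatibility — the beam at Y must follow the support down by 0.005 m: δ_0 − R_Y·δ_{YY} = 0.005, so R_Y = (0.094062 − 0.005)/0.001667 = 53.44 kN.
Vertical equilibrium: R_X = ΣP − R_Y = 235 − 53.44 = 181.6 kN.

R_X = 181.6 kN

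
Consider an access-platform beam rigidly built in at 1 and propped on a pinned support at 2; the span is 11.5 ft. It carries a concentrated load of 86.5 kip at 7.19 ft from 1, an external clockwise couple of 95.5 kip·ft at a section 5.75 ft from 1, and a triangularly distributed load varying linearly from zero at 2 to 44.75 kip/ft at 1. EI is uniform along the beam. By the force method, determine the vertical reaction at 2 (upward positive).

R_2 = 101 kip

Release the roller at 2. Primary structure: cantilever fixed at 1.
Free-end deflection of the primary structure under the applied loading (downward +):
  point load 86.5 at a = 7.19: Pa²(3L − a)/(6EI) = 20354/EI
  clockwise couple 95.5 at a = 5.75: M₀a(2L − a)/(2EI) = 4736/EI
  triangular load, peak 44.75 at the fixed end: w₀L⁴/(30EI) = 26089/EI
  δ_0 = 51179/EI
Tip deflection under a unit load at 2: L³/(3EI) = 507/EI.
Compatibility at 2: δ_0 − R_2·δ_{22} = 0, so R_2 = 51179/507 = 101 kip.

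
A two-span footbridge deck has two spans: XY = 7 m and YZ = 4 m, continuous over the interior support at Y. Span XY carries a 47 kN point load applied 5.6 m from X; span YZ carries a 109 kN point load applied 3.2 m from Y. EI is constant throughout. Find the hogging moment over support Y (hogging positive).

M_Y = 45.37 kN·m

Release continuity at Y by inserting a hinge; the redundant is the internal moment M_Y. The primary structure is two simply-supported spans XY and YZ.
Rotations at Y on the released spans (each span's end-slope, ×1/EI):
  span XY: point load 47 at a = 5.6: Pab(L + a)/(6LEI) = 110.5/EI
  span YZ: point load 109 at a = 3.2: Pab(L + b)/(6LEI) = 55.81/EI
  relative rotation θ_0 = (110.5 + 55.81)/EI = 166.4/EI
A unit hogging moment at Y produces rotation L₁/(3EI) + L₂/(3EI) = 3.667/EI.
Compatibility: M_Y·(L₁+L₂)/(3EI) = θ_0, giving M_Y = 45.37 kN·m (hogging).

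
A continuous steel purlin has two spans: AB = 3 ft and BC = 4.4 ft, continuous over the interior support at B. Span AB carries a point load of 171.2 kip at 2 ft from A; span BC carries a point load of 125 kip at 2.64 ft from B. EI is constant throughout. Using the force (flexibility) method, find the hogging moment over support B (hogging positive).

Release continuity at B by inserting a hinge; the redundant is the internal moment M_B. The primary structure is two simply-supported spans AB and BC.
Rotations at B on the released spans (each span's end-slope, ×1/EI):
  span AB: point load 171.2 at a = 2: Pab(L + a)/(6LEI) = 95.11/EI
  span BC: point load 125 at a = 2.64: Pab(L + b)/(6LEI) = 135.5/EI
  relative rotation θ_0 = (95.11 + 135.5)/EI = 230.6/EI
A unit hogging moment at B produces rotation L₁/(3EI) + L₂/(3EI) = 2.467/EI.
Slope continuity at B: θ_0 = M_B·2.467/EI, so M_B = 230.6/2.467 = 93.5 kip·ft (hogging).

M_B = 93.5 kip·ft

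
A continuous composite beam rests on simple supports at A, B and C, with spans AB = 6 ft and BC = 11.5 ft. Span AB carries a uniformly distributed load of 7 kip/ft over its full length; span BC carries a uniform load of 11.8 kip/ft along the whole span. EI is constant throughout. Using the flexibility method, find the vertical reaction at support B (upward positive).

R_B = 124.1 kip

Insert a hinge at B; M_B is the redundant, and each span becomes simply supported.
Rotations at B on the released spans (each span's end-slope, ×1/EI):
  span AB: UDL 7: wL³/(24EI) = 63/EI
  span BC: UDL 11.8: wL³/(24EI) = 747.8/EI
  relative rotation θ_0 = (63 + 747.8)/EI = 810.8/EI
A unit hogging moment at B produces rotation L₁/(3EI) + L₂/(3EI) = 5.833/EI.
Compatibility: M_B·(L₁+L₂)/(3EI) = θ_0, giving M_B = 139 kip·ft (hogging).
Span AB, ΣM about A with M_B applied at B: R_B^{AB}·6 = 126 + 139, so R_B^{AB} = 44.16 kip and R_A = 42 − 44.16 = -2.165 kip.
Span BC, ΣM about C: R_B^{BC}·11.5 = 780.3 + 139, so R_B^{BC} = 79.94 kip and R_C = 135.7 − 79.94 = 55.76 kip.
R_B = 44.16 + 79.94 = 124.1 kip.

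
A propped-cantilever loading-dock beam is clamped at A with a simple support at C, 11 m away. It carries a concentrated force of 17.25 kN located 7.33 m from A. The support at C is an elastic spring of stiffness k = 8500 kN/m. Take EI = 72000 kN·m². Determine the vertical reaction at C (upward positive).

R_C = 8.77 kN

Choose R_C as the redundant. The primary structure is the cantilever fixed at A.
Deflection at C on the released cantilever, summing each load's contribution:
  point load 17.25 at a = 7.33: Pa²(3L − a)/(6EI) = 3965/EI
Flexibility coefficient — unit upward force at C: δ_{CC} = L³/(3EI) = 443.7/EI.
With EI = 72000 kN·m²: δ_0 = 0.055073 m and δ_{CC} = 0.006162 m/kN.
Compatibility — the spring shortens by R_C/k under the reaction it provides: δ_0 − R_C·δ_{CC} = R_C/k. With 1/k = 0.000118 m/kN, R_C = δ_0 / (δ_{CC} + 1/k) = 0.055073 / (0.006162 + 0.000118) = 8.77 kN.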